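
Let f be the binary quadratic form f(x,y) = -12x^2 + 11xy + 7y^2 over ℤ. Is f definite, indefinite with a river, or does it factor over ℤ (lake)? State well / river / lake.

D = b²−4ac = 11² − 4·(-12)·7 = 457
D > 0 non-square ⇒ indefinite ⇒ periodic river

river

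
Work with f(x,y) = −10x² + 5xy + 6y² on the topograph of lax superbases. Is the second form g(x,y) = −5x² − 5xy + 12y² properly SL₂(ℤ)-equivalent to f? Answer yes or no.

D₁ = 265, D₂ = 265
river cycle of f (length 22): (6, 7, -9), (-9, 11, 4), (4, 13, -6), (-6, 11, 6), (6, 13, -4), (-4, 11, 9), (9, 7, -6), (-6, 5, 10), (10, 15, -1), (-1, 15, 10), … (12 more)
river cycle of g (length 18): (-5, 15, 2), (2, 13, -12), (-12, 11, 3), (3, 13, -8), (-8, 3, 8), (8, 13, -3), (-3, 11, 12), (12, 13, -2), (-2, 15, 5), (5, 15, -2), … (8 more)
cycles differ ⇒ inequivalent

no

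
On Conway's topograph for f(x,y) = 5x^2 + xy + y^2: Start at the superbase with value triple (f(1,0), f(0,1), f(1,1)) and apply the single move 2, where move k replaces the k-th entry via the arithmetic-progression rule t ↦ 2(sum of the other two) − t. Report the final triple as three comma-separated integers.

start (5,1,7) = (f(1,0),f(0,1),f(1,1))
replace slot 2: 2·(5+7) − 1 = 23 → (5,23,7)

5,23,7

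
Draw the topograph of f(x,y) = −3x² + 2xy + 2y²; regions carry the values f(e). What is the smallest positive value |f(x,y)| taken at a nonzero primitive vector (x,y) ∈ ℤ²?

river: ρ → (2,2,-3)
river: ρ → (-3,4,1)
river: ρ → (1,4,-3)
river: ρ → (-3,2,2)
closes: descent 0, river 4
min |a| on river = 1

1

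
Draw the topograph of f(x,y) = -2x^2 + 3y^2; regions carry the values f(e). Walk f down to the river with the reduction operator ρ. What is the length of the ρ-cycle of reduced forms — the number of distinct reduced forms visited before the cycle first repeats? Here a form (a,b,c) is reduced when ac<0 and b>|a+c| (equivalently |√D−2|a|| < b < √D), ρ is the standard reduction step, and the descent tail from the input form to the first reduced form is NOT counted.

D = 24, ⌊√D⌋ = 4
descent: ρ → (3,0,-2)
descent: ρ → (-2,4,1)  [lands on river]
river: ρ → (1,4,-2)
ρ-cycle length = 2 (tail of 2 descent steps not counted)

2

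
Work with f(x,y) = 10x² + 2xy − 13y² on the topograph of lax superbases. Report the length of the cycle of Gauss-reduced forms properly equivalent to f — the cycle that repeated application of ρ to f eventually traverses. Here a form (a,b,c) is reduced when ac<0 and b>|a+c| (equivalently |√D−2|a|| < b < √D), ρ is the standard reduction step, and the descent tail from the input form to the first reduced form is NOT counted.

D = 524, ⌊√D⌋ = 22
descent: ρ → (-13,-2,10)
descent: ρ → (10,22,-1)  [lands on river]
river: ρ → (-1,22,10)
river: ρ → (10,18,-5)
river: ρ → (-5,22,2)
river: ρ → (2,22,-5)
river: ρ → (-5,18,10)
ρ-cycle length = 6 (tail of 2 descent steps not counted)

6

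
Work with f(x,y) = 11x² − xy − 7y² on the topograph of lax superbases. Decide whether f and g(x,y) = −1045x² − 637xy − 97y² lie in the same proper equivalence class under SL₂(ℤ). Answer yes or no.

D₁ = 309, D₂ = 309
river cycle of f (length 6): (-7, 15, 3), (3, 15, -7), (-7, 13, 5), (5, 17, -1), (-1, 17, 5), (5, 13, -7)
river cycle of g (length 6): (-7, 15, 3), (3, 15, -7), (-7, 13, 5), (5, 17, -1), (-1, 17, 5), (5, 13, -7)
cycles coincide ⇒ equivalent

yes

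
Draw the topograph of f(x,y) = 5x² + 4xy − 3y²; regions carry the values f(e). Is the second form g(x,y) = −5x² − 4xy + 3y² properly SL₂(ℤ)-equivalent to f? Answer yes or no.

D₁ = 76, D₂ = 76
river cycle of f (length 6): (-3, 8, 1), (1, 8, -3), (-3, 4, 5), (5, 6, -2), (-2, 6, 5), (5, 4, -3)
river cycle of g (length 6): (3, 4, -5), (-5, 6, 2), (2, 6, -5), (-5, 4, 3), (3, 8, -1), (-1, 8, 3)
cycles differ ⇒ inequivalent

no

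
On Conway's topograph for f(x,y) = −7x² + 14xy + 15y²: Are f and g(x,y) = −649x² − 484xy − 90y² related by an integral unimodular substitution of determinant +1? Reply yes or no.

D₁ = 616, D₂ = 616
river cycle of f (length 10): (15, 16, -6), (-6, 20, 9), (9, 16, -10), (-10, 24, 1), (1, 24, -10), (-10, 16, 9), (9, 20, -6), (-6, 16, 15), (15, 14, -7), (-7, 14, 15)
river cycle of g (length 10): (-7, 14, 15), (15, 16, -6), (-6, 20, 9), (9, 16, -10), (-10, 24, 1), (1, 24, -10), (-10, 16, 9), (9, 20, -6), (-6, 16, 15), (15, 14, -7)
cycles coincide ⇒ equivalent

yes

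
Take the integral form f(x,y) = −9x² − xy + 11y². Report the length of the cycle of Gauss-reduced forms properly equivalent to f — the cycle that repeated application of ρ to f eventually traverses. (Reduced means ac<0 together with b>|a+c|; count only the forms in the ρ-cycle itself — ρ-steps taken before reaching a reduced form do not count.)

D = 397, ⌊√D⌋ = 19
descent: ρ → (11,1,-9)
descent: ρ → (-9,17,3)  [lands on river]
river: ρ → (3,19,-3)
river: ρ → (-3,17,9)
river: ρ → (9,19,-1)
river: ρ → (-1,19,9)
river: ρ → (9,17,-3)
river: ρ → (-3,19,3)
river: ρ → (3,17,-9)
river: ρ → (-9,19,1)
river: ρ → (1,19,-9)
ρ-cycle length = 10 (tail of 2 descent steps not counted)

10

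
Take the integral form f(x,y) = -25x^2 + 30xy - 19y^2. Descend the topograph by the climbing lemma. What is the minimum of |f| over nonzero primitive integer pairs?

translate: b→20 (≡-30 mod 50), so (25,-30,19)→(25,20,14)
flip: (25,20,14)→(14,-20,25)
translate: b→8 (≡-20 mod 28), so (14,-20,25)→(14,8,19)
reduced (well bottom): (14,8,19) with a≤c, −a<b≤a
well minimum |f| = |-14| = 14 (negative-definite)

14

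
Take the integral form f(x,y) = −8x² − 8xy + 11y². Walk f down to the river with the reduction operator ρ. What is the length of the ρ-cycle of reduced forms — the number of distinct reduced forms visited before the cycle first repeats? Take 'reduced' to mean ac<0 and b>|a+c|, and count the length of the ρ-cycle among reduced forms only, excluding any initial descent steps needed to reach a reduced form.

D = 416, ⌊√D⌋ = 20
descent: ρ → (11,8,-8)  [lands on river]
river: ρ → (-8,8,11)
river: ρ → (11,14,-5)
river: ρ → (-5,16,8)
river: ρ → (8,16,-5)
river: ρ → (-5,14,11)
ρ-cycle length = 6 (tail of 1 descent step not counted)

6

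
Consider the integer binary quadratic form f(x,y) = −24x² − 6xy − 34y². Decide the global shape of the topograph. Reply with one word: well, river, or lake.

D = b²−4ac = (-6)² − 4·(-24)·(-34) = -3228
D < 0 ⇒ definite ⇒ every region one sign ⇒ single well

well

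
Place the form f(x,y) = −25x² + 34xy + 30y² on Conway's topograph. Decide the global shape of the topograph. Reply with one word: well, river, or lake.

D = b²−4ac = 34² − 4·(-25)·30 = 4156
D > 0 non-square ⇒ indefinite ⇒ periodic river

river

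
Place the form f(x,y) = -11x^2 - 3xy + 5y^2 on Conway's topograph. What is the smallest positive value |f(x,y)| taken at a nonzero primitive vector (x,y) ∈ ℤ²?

descent: ρ → (5,13,-3)  [lands on river]
river: ρ → (-3,11,9)
river: ρ → (9,7,-5)
river: ρ → (-5,13,3)
river: ρ → (3,11,-9)
river: ρ → (-9,7,5)
closes: descent 1, river 6
min |a| on river = 3

3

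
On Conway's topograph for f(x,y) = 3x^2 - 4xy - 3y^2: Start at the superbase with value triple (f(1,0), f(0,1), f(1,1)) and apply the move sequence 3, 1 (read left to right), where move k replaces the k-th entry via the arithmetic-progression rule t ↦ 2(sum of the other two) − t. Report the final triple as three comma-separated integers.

start (3,-3,-4) = (f(1,0),f(0,1),f(1,1))
replace slot 3: 2·(3+(-3)) − (-4) = 4 → (3,-3,4)
replace slot 1: 2·((-3)+4) − 3 = -1 → (-1,-3,4)

-1,-3,4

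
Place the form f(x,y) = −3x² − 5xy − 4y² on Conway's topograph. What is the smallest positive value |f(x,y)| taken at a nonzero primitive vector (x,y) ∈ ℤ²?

translate: b→-1 (≡5 mod 6), so (3,5,4)→(3,-1,2)
flip: (3,-1,2)→(2,1,3)
reduced (well bottom): (2,1,3) with a≤c, −a<b≤a
well minimum |f| = |-2| = 2 (negative-definite)

2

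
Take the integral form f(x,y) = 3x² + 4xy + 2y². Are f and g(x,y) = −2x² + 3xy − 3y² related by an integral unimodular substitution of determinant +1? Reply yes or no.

D₁ = -8, D₂ = -15
discriminants differ ⇒ not SL₂(ℤ)-equivalent

no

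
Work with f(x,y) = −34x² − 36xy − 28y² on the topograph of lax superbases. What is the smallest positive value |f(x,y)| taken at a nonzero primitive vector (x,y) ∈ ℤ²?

translate: b→-32 (≡36 mod 68), so (34,36,28)→(34,-32,26)
flip: (34,-32,26)→(26,32,34)
translate: b→-20 (≡32 mod 52), so (26,32,34)→(26,-20,28)
reduced (well bottom): (26,-20,28) with a≤c, −a<b≤a
well minimum |f| = |-26| = 26 (negative-definite)

26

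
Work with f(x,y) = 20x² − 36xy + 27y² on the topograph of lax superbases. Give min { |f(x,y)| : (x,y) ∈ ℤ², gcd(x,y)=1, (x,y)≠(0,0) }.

translate: b→4 (≡-36 mod 40), so (20,-36,27)→(20,4,11)
flip: (20,4,11)→(11,-4,20)
reduced (well bottom): (11,-4,20) with a≤c, −a<b≤a
well minimum = a = 11

11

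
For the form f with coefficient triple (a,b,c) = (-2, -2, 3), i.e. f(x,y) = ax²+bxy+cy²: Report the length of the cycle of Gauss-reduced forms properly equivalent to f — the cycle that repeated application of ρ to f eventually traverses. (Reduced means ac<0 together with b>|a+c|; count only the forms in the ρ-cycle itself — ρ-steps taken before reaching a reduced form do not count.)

D = 28, ⌊√D⌋ = 5
descent: ρ → (3,2,-2)  [lands on river]
river: ρ → (-2,2,3)
river: ρ → (3,4,-1)
river: ρ → (-1,4,3)
ρ-cycle length = 4 (tail of 1 descent step not counted)

4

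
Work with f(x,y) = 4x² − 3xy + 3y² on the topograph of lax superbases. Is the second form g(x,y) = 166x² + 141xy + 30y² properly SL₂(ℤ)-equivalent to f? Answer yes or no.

D₁ = -39, D₂ = -39
f: flip: (4,-3,3)→(3,3,4)
f: reduced (well bottom): (3,3,4) with a≤c, −a<b≤a
g: flip: (166,141,30)→(30,-141,166)
g: translate: b→-21 (≡-141 mod 60), so (30,-141,166)→(30,-21,4)
g: flip: (30,-21,4)→(4,21,30)
g: translate: b→-3 (≡21 mod 8), so (4,21,30)→(4,-3,3)
g: flip: (4,-3,3)→(3,3,4)
g: reduced (well bottom): (3,3,4) with a≤c, −a<b≤a
reduced forms (3, 3, 4) vs (3, 3, 4) ⇒ equivalent

yes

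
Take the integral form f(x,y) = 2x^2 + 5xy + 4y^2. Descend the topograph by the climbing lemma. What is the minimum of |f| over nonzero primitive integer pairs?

translate: b→1 (≡5 mod 4), so (2,5,4)→(2,1,1)
flip: (2,1,1)→(1,-1,2)
translate: b→1 (≡-1 mod 2), so (1,-1,2)→(1,1,2)
reduced (well bottom): (1,1,2) with a≤c, −a<b≤a
well minimum = a = 1

1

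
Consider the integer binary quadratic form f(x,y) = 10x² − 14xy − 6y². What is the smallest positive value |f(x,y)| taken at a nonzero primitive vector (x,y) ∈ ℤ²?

descent: ρ → (-6,14,10)  [lands on river]
river: ρ → (10,6,-10)
river: ρ → (-10,14,6)
river: ρ → (6,10,-14)
river: ρ → (-14,18,2)
river: ρ → (2,18,-14)
river: ρ → (-14,10,6)
river: ρ → (6,14,-10)
river: ρ → (-10,6,10)
river: ρ → (10,14,-6)
river: ρ → (-6,10,14)
river: ρ → (14,18,-2)
river: ρ → (-2,18,14)
river: ρ → (14,10,-6)
closes: descent 1, river 14
min |a| on river = 2

2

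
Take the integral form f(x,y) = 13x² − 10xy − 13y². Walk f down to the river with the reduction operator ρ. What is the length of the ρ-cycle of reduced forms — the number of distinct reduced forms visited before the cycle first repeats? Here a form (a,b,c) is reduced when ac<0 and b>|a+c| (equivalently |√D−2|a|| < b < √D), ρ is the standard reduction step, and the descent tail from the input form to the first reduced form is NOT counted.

D = 776, ⌊√D⌋ = 27
descent: ρ → (-13,10,13)  [lands on river]
river: ρ → (13,16,-10)
river: ρ → (-10,24,5)
river: ρ → (5,26,-5)
river: ρ → (-5,24,10)
river: ρ → (10,16,-13)
ρ-cycle length = 6 (tail of 1 descent step not counted)

6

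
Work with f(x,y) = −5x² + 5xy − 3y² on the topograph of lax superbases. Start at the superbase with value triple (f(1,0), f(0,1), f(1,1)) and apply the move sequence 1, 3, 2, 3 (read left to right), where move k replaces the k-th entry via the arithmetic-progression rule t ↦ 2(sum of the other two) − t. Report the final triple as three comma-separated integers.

start (-5,-3,-3) = (f(1,0),f(0,1),f(1,1))
replace slot 1: 2·((-3)+(-3)) − (-5) = -7 → (-7,-3,-3)
replace slot 3: 2·((-7)+(-3)) − (-3) = -17 → (-7,-3,-17)
replace slot 2: 2·((-7)+(-17)) − (-3) = -45 → (-7,-45,-17)
replace slot 3: 2·((-7)+(-45)) − (-17) = -87 → (-7,-45,-87)

-7,-45,-87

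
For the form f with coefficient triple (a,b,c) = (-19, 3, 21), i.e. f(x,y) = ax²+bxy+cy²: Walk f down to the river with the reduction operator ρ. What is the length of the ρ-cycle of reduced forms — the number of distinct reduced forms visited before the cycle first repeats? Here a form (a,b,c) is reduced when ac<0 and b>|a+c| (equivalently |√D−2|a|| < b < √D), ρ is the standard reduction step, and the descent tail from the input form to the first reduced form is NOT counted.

D = 1605, ⌊√D⌋ = 40
river: ρ → (21,39,-1)
river: ρ → (-1,39,21)
river: ρ → (21,3,-19)
river: ρ → (-19,35,5)
river: ρ → (5,35,-19)
river: ρ → (-19,3,21)
ρ-cycle length = 6 (tail of 0 descent steps not counted)

6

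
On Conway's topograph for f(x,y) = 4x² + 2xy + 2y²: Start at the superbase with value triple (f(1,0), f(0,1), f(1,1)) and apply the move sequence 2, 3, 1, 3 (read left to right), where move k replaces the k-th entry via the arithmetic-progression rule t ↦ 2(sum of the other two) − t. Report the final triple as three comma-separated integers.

start (4,2,8) = (f(1,0),f(0,1),f(1,1))
replace slot 2: 2·(4+8) − 2 = 22 → (4,22,8)
replace slot 3: 2·(4+22) − 8 = 44 → (4,22,44)
replace slot 1: 2·(22+44) − 4 = 128 → (128,22,44)
replace slot 3: 2·(128+22) − 44 = 256 → (128,22,256)

128,22,256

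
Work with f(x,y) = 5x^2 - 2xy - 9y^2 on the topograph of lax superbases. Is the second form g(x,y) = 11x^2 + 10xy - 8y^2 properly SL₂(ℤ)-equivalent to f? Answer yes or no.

D₁ = 184, D₂ = 452
discriminants differ ⇒ not SL₂(ℤ)-equivalent

no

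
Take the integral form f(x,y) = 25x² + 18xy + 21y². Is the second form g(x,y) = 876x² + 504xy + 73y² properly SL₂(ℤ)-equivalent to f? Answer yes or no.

D₁ = -1776, D₂ = -1776
f: flip: (25,18,21)→(21,-18,25)
f: reduced (well bottom): (21,-18,25) with a≤c, −a<b≤a
g: flip: (876,504,73)→(73,-504,876)
g: translate: b→-66 (≡-504 mod 146), so (73,-504,876)→(73,-66,21)
g: flip: (73,-66,21)→(21,66,73)
g: translate: b→-18 (≡66 mod 42), so (21,66,73)→(21,-18,25)
g: reduced (well bottom): (21,-18,25) with a≤c, −a<b≤a
reduced forms (21, -18, 25) vs (21, -18, 25) ⇒ equivalent

yes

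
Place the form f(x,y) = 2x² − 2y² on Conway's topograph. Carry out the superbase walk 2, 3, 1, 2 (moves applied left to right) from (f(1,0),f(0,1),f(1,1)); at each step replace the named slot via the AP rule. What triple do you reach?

start (2,-2,0) = (f(1,0),f(0,1),f(1,1))
replace slot 2: 2·(2+0) − (-2) = 6 → (2,6,0)
replace slot 3: 2·(2+6) − 0 = 16 → (2,6,16)
replace slot 1: 2·(6+16) − 2 = 42 → (42,6,16)
replace slot 2: 2·(42+16) − 6 = 110 → (42,110,16)

42,110,16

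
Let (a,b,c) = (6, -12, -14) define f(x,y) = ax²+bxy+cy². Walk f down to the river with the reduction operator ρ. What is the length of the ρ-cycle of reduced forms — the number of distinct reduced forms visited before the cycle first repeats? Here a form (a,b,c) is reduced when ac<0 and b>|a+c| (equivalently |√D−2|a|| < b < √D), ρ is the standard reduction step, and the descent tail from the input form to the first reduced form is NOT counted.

D = 480, ⌊√D⌋ = 21
descent: ρ → (-14,12,6)  [lands on river]
river: ρ → (6,12,-14)
river: ρ → (-14,16,4)
river: ρ → (4,16,-14)
ρ-cycle length = 4 (tail of 1 descent step not counted)

4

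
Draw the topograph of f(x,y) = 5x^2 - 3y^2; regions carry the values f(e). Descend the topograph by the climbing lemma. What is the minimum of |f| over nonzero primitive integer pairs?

descent: ρ → (-3,6,2)  [lands on river]
river: ρ → (2,6,-3)
closes: descent 1, river 2
min |a| on river = 2

2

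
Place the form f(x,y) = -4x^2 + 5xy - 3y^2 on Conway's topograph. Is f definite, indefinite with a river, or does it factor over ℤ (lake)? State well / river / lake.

D = b²−4ac = 5² − 4·(-4)·(-3) = -23
D < 0 ⇒ definite ⇒ every region one sign ⇒ single well

well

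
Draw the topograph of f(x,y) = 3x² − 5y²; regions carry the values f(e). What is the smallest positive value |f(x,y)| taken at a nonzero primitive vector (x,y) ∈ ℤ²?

descent: ρ → (-5,0,3)
descent: ρ → (3,6,-2)  [lands on river]
river: ρ → (-2,6,3)
closes: descent 2, river 2
min |a| on river = 2

2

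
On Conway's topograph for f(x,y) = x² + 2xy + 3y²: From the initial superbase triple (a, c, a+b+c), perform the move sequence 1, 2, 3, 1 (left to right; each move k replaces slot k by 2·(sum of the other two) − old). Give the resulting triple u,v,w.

start (1,3,6) = (f(1,0),f(0,1),f(1,1))
replace slot 1: 2·(3+6) − 1 = 17 → (17,3,6)
replace slot 2: 2·(17+6) − 3 = 43 → (17,43,6)
replace slot 3: 2·(17+43) − 6 = 114 → (17,43,114)
replace slot 1: 2·(43+114) − 17 = 297 → (297,43,114)

297,43,114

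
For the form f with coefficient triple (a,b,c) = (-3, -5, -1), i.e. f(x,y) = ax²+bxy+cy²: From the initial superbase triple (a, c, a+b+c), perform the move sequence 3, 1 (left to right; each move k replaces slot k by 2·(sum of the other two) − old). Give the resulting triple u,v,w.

start (-3,-1,-9) = (f(1,0),f(0,1),f(1,1))
replace slot 3: 2·((-3)+(-1)) − (-9) = 1 → (-3,-1,1)
replace slot 1: 2·((-1)+1) − (-3) = 3 → (3,-1,1)

3,-1,1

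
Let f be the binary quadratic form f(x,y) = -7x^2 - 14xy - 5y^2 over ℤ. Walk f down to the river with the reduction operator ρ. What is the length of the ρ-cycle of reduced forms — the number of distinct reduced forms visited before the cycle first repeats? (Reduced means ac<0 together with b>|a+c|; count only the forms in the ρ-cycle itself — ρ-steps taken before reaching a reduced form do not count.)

D = 56, ⌊√D⌋ = 7
descent: ρ → (-5,4,2)  [lands on river]
river: ρ → (2,4,-5)
river: ρ → (-5,6,1)
river: ρ → (1,6,-5)
ρ-cycle length = 4 (tail of 1 descent step not counted)

4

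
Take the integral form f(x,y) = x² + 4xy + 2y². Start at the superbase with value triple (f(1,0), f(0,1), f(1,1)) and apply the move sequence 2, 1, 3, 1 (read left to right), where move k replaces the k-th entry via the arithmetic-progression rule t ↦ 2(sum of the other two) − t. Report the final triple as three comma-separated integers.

start (1,2,7) = (f(1,0),f(0,1),f(1,1))
replace slot 2: 2·(1+7) − 2 = 14 → (1,14,7)
replace slot 1: 2·(14+7) − 1 = 41 → (41,14,7)
replace slot 3: 2·(41+14) − 7 = 103 → (41,14,103)
replace slot 1: 2·(14+103) − 41 = 193 → (193,14,103)

193,14,103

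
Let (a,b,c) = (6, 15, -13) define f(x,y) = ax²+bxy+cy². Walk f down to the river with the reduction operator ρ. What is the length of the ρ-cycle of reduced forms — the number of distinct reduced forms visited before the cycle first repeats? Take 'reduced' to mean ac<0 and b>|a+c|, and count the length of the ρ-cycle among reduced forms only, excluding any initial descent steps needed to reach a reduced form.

D = 537, ⌊√D⌋ = 23
river: ρ → (-13,11,8)
river: ρ → (8,21,-3)
river: ρ → (-3,21,8)
river: ρ → (8,11,-13)
river: ρ → (-13,15,6)
river: ρ → (6,21,-4)
river: ρ → (-4,19,11)
river: ρ → (11,3,-12)
river: ρ → (-12,21,2)
river: ρ → (2,23,-1)
river: ρ → (-1,23,2)
river: ρ → (2,21,-12)
river: ρ → (-12,3,11)
river: ρ → (11,19,-4)
river: ρ → (-4,21,6)
river: ρ → (6,15,-13)
ρ-cycle length = 16 (tail of 0 descent steps not counted)

16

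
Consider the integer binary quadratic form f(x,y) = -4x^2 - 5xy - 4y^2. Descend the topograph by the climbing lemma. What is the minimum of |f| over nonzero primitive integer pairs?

translate: b→-3 (≡5 mod 8), so (4,5,4)→(4,-3,3)
flip: (4,-3,3)→(3,3,4)
reduced (well bottom): (3,3,4) with a≤c, −a<b≤a
well minimum |f| = |-3| = 3 (negative-definite)

3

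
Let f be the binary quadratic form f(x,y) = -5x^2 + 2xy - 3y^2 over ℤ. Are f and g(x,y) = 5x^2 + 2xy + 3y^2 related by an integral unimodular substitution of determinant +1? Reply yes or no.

D₁ = -56, D₂ = -56
f is negative-definite; reduce −f:
−f: flip: (5,-2,3)→(3,2,5)
−f: reduced (well bottom): (3,2,5) with a≤c, −a<b≤a
flip sign back: reduced form of f is (-3,-2,-5)
g: flip: (5,2,3)→(3,-2,5)
g: reduced (well bottom): (3,-2,5) with a≤c, −a<b≤a
reduced forms (-3, -2, -5) vs (3, -2, 5) ⇒ inequivalent

no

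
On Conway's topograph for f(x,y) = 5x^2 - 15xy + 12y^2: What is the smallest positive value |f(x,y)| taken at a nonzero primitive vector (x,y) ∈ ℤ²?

translate: b→5 (≡-15 mod 10), so (5,-15,12)→(5,5,2)
flip: (5,5,2)→(2,-5,5)
translate: b→-1 (≡-5 mod 4), so (2,-5,5)→(2,-1,2)
flip: (2,-1,2)→(2,1,2)
reduced (well bottom): (2,1,2) with a≤c, −a<b≤a
well minimum = a = 2

2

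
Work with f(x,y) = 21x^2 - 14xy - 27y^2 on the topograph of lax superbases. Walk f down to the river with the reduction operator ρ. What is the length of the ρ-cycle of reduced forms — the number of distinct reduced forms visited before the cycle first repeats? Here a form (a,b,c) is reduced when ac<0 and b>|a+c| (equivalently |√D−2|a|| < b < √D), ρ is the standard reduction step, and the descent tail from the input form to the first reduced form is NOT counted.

D = 2464, ⌊√D⌋ = 49
descent: ρ → (-27,14,21)  [lands on river]
river: ρ → (21,28,-20)
river: ρ → (-20,12,29)
river: ρ → (29,46,-3)
river: ρ → (-3,44,44)
river: ρ → (44,44,-3)
river: ρ → (-3,46,29)
river: ρ → (29,12,-20)
river: ρ → (-20,28,21)
river: ρ → (21,14,-27)
river: ρ → (-27,40,8)
river: ρ → (8,40,-27)
ρ-cycle length = 12 (tail of 1 descent step not counted)

12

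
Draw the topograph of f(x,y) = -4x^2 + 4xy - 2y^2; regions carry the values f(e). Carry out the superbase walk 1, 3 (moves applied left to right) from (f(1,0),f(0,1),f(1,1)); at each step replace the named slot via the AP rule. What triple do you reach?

start (-4,-2,-2) = (f(1,0),f(0,1),f(1,1))
replace slot 1: 2·((-2)+(-2)) − (-4) = -4 → (-4,-2,-2)
replace slot 3: 2·((-4)+(-2)) − (-2) = -10 → (-4,-2,-10)

-4,-2,-10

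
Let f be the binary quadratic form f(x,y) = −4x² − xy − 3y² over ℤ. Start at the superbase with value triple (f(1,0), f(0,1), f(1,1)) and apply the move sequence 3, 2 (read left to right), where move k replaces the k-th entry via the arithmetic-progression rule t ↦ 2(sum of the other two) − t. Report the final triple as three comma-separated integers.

start (-4,-3,-8) = (f(1,0),f(0,1),f(1,1))
replace slot 3: 2·((-4)+(-3)) − (-8) = -6 → (-4,-3,-6)
replace slot 2: 2·((-4)+(-6)) − (-3) = -17 → (-4,-17,-6)

-4,-17,-6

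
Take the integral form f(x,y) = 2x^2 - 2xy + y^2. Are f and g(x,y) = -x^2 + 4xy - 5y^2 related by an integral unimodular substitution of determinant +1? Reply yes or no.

D₁ = -4, D₂ = -4
f: translate: b→2 (≡-2 mod 4), so (2,-2,1)→(2,2,1)
f: flip: (2,2,1)→(1,-2,2)
f: translate: b→0 (≡-2 mod 2), so (1,-2,2)→(1,0,1)
f: reduced (well bottom): (1,0,1) with a≤c, −a<b≤a
g is negative-definite; reduce −g:
−g: translate: b→0 (≡-4 mod 2), so (1,-4,5)→(1,0,1)
−g: reduced (well bottom): (1,0,1) with a≤c, −a<b≤a
flip sign back: reduced form of g is (-1,0,-1)
reduced forms (1, 0, 1) vs (-1, 0, -1) ⇒ inequivalent

no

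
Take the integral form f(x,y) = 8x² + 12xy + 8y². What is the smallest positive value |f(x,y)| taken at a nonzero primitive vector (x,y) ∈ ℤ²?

translate: b→-4 (≡12 mod 16), so (8,12,8)→(8,-4,4)
flip: (8,-4,4)→(4,4,8)
reduced (well bottom): (4,4,8) with a≤c, −a<b≤a
well minimum = a = 4

4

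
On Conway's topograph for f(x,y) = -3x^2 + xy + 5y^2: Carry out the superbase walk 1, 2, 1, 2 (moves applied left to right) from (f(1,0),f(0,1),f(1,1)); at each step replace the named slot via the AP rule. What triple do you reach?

start (-3,5,3) = (f(1,0),f(0,1),f(1,1))
replace slot 1: 2·(5+3) − (-3) = 19 → (19,5,3)
replace slot 2: 2·(19+3) − 5 = 39 → (19,39,3)
replace slot 1: 2·(39+3) − 19 = 65 → (65,39,3)
replace slot 2: 2·(65+3) − 39 = 97 → (65,97,3)

65,97,3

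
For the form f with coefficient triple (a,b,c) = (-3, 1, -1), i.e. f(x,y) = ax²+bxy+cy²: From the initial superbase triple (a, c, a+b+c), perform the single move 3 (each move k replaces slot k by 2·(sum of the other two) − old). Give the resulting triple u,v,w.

start (-3,-1,-3) = (f(1,0),f(0,1),f(1,1))
replace slot 3: 2·((-3)+(-1)) − (-3) = -5 → (-3,-1,-5)

-3,-1,-5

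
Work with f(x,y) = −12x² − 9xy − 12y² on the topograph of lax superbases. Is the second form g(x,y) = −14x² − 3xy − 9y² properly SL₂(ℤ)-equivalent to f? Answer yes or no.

D₁ = -495, D₂ = -495
f is negative-definite; reduce −f:
−f: reduced (well bottom): (12,9,12) with a≤c, −a<b≤a
flip sign back: reduced form of f is (-12,-9,-12)
g is negative-definite; reduce −g:
−g: flip: (14,3,9)→(9,-3,14)
−g: reduced (well bottom): (9,-3,14) with a≤c, −a<b≤a
flip sign back: reduced form of g is (-9,3,-14)
reduced forms (-12, -9, -12) vs (-9, 3, -14) ⇒ inequivalent

no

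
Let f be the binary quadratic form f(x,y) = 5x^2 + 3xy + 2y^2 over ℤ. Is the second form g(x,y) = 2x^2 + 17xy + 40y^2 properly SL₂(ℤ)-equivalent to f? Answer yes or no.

D₁ = -31, D₂ = -31
f: flip: (5,3,2)→(2,-3,5)
f: translate: b→1 (≡-3 mod 4), so (2,-3,5)→(2,1,4)
f: reduced (well bottom): (2,1,4) with a≤c, −a<b≤a
g: translate: b→1 (≡17 mod 4), so (2,17,40)→(2,1,4)
g: reduced (well bottom): (2,1,4) with a≤c, −a<b≤a
reduced forms (2, 1, 4) vs (2, 1, 4) ⇒ equivalent

yes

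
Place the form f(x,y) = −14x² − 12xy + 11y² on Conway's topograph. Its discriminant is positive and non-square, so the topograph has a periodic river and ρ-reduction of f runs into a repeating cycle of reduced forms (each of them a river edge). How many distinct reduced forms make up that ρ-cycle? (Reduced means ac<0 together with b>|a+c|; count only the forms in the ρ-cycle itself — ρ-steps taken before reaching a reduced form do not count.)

D = 760, ⌊√D⌋ = 27
descent: ρ → (11,12,-14)  [lands on river]
river: ρ → (-14,16,9)
river: ρ → (9,20,-10)
river: ρ → (-10,20,9)
river: ρ → (9,16,-14)
river: ρ → (-14,12,11)
river: ρ → (11,10,-15)
river: ρ → (-15,20,6)
river: ρ → (6,16,-21)
river: ρ → (-21,26,1)
river: ρ → (1,26,-21)
river: ρ → (-21,16,6)
river: ρ → (6,20,-15)
river: ρ → (-15,10,11)
ρ-cycle length = 14 (tail of 1 descent step not counted)

14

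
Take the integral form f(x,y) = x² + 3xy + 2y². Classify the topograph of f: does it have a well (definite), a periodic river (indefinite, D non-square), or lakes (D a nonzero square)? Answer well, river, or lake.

D = b²−4ac = 3² − 4·1·2 = 1
D = 1² is a perfect square ⇒ form factors over ℤ ⇒ lakes

lake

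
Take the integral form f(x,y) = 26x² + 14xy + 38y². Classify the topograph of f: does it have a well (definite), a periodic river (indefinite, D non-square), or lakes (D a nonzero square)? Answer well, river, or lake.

D = b²−4ac = 14² − 4·26·38 = -3756
D < 0 ⇒ definite ⇒ every region one sign ⇒ single well

well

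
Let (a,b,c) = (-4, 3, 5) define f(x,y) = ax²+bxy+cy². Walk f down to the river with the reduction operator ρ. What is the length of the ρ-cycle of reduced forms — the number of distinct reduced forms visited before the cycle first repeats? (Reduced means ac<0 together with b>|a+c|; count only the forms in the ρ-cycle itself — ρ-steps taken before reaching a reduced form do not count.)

D = 89, ⌊√D⌋ = 9
river: ρ → (5,7,-2)
river: ρ → (-2,9,1)
river: ρ → (1,9,-2)
river: ρ → (-2,7,5)
river: ρ → (5,3,-4)
river: ρ → (-4,5,4)
river: ρ → (4,3,-5)
river: ρ → (-5,7,2)
river: ρ → (2,9,-1)
river: ρ → (-1,9,2)
river: ρ → (2,7,-5)
river: ρ → (-5,3,4)
river: ρ → (4,5,-4)
river: ρ → (-4,3,5)
ρ-cycle length = 14 (tail of 0 descent steps not counted)

14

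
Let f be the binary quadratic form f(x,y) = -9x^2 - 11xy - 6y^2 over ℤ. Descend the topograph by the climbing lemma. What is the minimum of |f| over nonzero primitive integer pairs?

translate: b→-7 (≡11 mod 18), so (9,11,6)→(9,-7,4)
flip: (9,-7,4)→(4,7,9)
translate: b→-1 (≡7 mod 8), so (4,7,9)→(4,-1,6)
reduced (well bottom): (4,-1,6) with a≤c, −a<b≤a
well minimum |f| = |-4| = 4 (negative-definite)

4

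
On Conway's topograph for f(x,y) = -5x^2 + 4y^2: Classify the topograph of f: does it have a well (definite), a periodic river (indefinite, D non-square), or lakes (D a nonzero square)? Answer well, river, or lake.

D = b²−4ac = 0² − 4·(-5)·4 = 80
D > 0 non-square ⇒ indefinite ⇒ periodic river

river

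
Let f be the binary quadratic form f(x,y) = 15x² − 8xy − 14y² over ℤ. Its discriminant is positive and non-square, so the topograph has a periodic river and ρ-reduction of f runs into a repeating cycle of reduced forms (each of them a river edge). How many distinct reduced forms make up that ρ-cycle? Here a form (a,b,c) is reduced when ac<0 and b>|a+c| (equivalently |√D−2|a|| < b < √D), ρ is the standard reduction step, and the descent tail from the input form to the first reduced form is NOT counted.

D = 904, ⌊√D⌋ = 30
descent: ρ → (-14,8,15)  [lands on river]
river: ρ → (15,22,-7)
river: ρ → (-7,20,18)
river: ρ → (18,16,-9)
river: ρ → (-9,20,14)
river: ρ → (14,8,-15)
river: ρ → (-15,22,7)
river: ρ → (7,20,-18)
river: ρ → (-18,16,9)
river: ρ → (9,20,-14)
ρ-cycle length = 10 (tail of 1 descent step not counted)

10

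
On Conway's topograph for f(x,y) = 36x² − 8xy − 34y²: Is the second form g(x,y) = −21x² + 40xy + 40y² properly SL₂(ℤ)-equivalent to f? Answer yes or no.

D₁ = 4960, D₂ = 4960
river cycle of f (length 12): (-34, 8, 36), (36, 64, -6), (-6, 68, 14), (14, 44, -54), (-54, 64, 4), (4, 64, -54), (-54, 44, 14), (14, 68, -6), (-6, 64, 36), (36, 8, -34), … (2 more)
river cycle of g (length 16): (40, 40, -21), (-21, 44, 36), (36, 28, -29), (-29, 30, 35), (35, 40, -24), (-24, 56, 19), (19, 58, -21), (-21, 68, 4), (4, 68, -21), (-21, 58, 19), … (6 more)
cycles differ ⇒ inequivalent

no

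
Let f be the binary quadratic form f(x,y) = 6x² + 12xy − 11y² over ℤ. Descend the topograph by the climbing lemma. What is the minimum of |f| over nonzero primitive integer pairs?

river: ρ → (-11,10,7)
river: ρ → (7,18,-3)
river: ρ → (-3,18,7)
river: ρ → (7,10,-11)
river: ρ → (-11,12,6)
river: ρ → (6,12,-11)
closes: descent 0, river 6
min |a| on river = 3

3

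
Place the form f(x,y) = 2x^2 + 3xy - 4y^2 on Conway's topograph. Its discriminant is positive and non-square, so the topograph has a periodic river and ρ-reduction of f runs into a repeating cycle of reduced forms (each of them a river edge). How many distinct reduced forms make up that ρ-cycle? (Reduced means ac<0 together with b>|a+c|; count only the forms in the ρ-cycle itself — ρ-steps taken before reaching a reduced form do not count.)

D = 41, ⌊√D⌋ = 6
river: ρ → (-4,5,1)
river: ρ → (1,5,-4)
river: ρ → (-4,3,2)
river: ρ → (2,5,-2)
river: ρ → (-2,3,4)
river: ρ → (4,5,-1)
river: ρ → (-1,5,4)
river: ρ → (4,3,-2)
river: ρ → (-2,5,2)
river: ρ → (2,3,-4)
ρ-cycle length = 10 (tail of 0 descent steps not counted)

10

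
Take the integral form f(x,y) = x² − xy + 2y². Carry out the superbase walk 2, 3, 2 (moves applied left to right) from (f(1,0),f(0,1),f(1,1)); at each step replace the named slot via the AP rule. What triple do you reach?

start (1,2,2) = (f(1,0),f(0,1),f(1,1))
replace slot 2: 2·(1+2) − 2 = 4 → (1,4,2)
replace slot 3: 2·(1+4) − 2 = 8 → (1,4,8)
replace slot 2: 2·(1+8) − 4 = 14 → (1,14,8)

1,14,8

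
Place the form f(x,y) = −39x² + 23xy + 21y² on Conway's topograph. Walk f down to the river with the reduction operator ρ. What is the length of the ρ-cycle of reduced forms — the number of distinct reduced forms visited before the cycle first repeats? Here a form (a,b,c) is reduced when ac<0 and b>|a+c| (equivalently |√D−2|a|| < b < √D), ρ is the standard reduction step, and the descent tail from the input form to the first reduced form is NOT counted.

D = 3805, ⌊√D⌋ = 61
river: ρ → (21,61,-1)
river: ρ → (-1,61,21)
river: ρ → (21,23,-39)
river: ρ → (-39,55,5)
river: ρ → (5,55,-39)
river: ρ → (-39,23,21)
ρ-cycle length = 6 (tail of 0 descent steps not counted)

6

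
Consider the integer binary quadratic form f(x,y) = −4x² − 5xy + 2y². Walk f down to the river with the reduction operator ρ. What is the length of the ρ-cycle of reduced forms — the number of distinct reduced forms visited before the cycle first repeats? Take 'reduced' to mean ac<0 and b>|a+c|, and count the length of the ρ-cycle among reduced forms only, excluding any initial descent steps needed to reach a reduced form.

D = 57, ⌊√D⌋ = 7
descent: ρ → (2,5,-4)  [lands on river]
river: ρ → (-4,3,3)
river: ρ → (3,3,-4)
river: ρ → (-4,5,2)
river: ρ → (2,7,-1)
river: ρ → (-1,7,2)
ρ-cycle length = 6 (tail of 1 descent step not counted)

6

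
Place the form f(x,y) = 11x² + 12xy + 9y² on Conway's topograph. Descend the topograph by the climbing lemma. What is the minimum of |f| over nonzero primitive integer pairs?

translate: b→-10 (≡12 mod 22), so (11,12,9)→(11,-10,8)
flip: (11,-10,8)→(8,10,11)
translate: b→-6 (≡10 mod 16), so (8,10,11)→(8,-6,9)
reduced (well bottom): (8,-6,9) with a≤c, −a<b≤a
well minimum = a = 8

8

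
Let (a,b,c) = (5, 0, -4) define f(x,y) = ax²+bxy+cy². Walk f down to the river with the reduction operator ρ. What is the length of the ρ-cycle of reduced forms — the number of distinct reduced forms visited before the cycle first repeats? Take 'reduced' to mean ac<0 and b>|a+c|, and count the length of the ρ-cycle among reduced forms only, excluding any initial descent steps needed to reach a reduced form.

D = 80, ⌊√D⌋ = 8
descent: ρ → (-4,8,1)  [lands on river]
river: ρ → (1,8,-4)
ρ-cycle length = 2 (tail of 1 descent step not counted)

2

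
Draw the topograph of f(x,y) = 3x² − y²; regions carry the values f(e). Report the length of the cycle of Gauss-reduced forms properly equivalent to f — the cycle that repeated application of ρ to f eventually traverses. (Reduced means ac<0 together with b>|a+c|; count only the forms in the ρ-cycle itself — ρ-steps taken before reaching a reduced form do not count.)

D = 12, ⌊√D⌋ = 3
descent: ρ → (-1,2,2)  [lands on river]
river: ρ → (2,2,-1)
ρ-cycle length = 2 (tail of 1 descent step not counted)

2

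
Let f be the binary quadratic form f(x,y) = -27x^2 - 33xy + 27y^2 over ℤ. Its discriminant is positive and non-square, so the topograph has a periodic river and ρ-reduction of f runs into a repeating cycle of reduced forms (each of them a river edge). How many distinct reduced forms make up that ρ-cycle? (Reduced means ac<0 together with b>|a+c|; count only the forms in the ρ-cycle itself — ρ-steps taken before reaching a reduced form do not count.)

D = 4005, ⌊√D⌋ = 63
descent: ρ → (27,33,-27)  [lands on river]
river: ρ → (-27,21,33)
river: ρ → (33,45,-15)
river: ρ → (-15,45,33)
river: ρ → (33,21,-27)
river: ρ → (-27,33,27)
river: ρ → (27,21,-33)
river: ρ → (-33,45,15)
river: ρ → (15,45,-33)
river: ρ → (-33,21,27)
ρ-cycle length = 10 (tail of 1 descent step not counted)

10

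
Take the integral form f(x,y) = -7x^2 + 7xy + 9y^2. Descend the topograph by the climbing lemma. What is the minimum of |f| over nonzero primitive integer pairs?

river: ρ → (9,11,-5)
river: ρ → (-5,9,11)
river: ρ → (11,13,-3)
river: ρ → (-3,17,1)
river: ρ → (1,17,-3)
river: ρ → (-3,13,11)
river: ρ → (11,9,-5)
river: ρ → (-5,11,9)
river: ρ → (9,7,-7)
river: ρ → (-7,7,9)
closes: descent 0, river 10
min |a| on river = 1

1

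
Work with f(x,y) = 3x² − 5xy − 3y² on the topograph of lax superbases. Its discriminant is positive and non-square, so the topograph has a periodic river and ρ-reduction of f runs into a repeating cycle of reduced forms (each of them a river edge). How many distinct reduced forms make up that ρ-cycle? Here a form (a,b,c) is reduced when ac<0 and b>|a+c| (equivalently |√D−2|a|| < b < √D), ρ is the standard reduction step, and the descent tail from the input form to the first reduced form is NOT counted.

D = 61, ⌊√D⌋ = 7
descent: ρ → (-3,5,3)  [lands on river]
river: ρ → (3,7,-1)
river: ρ → (-1,7,3)
river: ρ → (3,5,-3)
river: ρ → (-3,7,1)
river: ρ → (1,7,-3)
ρ-cycle length = 6 (tail of 1 descent step not counted)

6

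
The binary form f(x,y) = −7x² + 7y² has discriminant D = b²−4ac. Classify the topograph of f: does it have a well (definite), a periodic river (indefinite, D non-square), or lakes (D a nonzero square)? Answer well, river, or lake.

D = b²−4ac = 0² − 4·(-7)·7 = 196
D = 14² is a perfect square ⇒ form factors over ℤ ⇒ lakes

lake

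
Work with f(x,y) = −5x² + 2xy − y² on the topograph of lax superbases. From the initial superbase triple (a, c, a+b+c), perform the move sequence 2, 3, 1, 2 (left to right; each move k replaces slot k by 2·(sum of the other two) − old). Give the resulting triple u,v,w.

start (-5,-1,-4) = (f(1,0),f(0,1),f(1,1))
replace slot 2: 2·((-5)+(-4)) − (-1) = -17 → (-5,-17,-4)
replace slot 3: 2·((-5)+(-17)) − (-4) = -40 → (-5,-17,-40)
replace slot 1: 2·((-17)+(-40)) − (-5) = -109 → (-109,-17,-40)
replace slot 2: 2·((-109)+(-40)) − (-17) = -281 → (-109,-281,-40)

-109,-281,-40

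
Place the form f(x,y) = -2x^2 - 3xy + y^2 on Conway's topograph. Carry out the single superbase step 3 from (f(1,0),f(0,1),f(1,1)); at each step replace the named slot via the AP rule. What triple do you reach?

start (-2,1,-4) = (f(1,0),f(0,1),f(1,1))
replace slot 3: 2·((-2)+1) − (-4) = 2 → (-2,1,2)

-2,1,2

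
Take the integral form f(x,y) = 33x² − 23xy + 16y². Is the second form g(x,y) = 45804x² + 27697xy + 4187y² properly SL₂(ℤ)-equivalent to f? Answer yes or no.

D₁ = -1583, D₂ = -1583
f: flip: (33,-23,16)→(16,23,33)
f: translate: b→-9 (≡23 mod 32), so (16,23,33)→(16,-9,26)
f: reduced (well bottom): (16,-9,26) with a≤c, −a<b≤a
g: flip: (45804,27697,4187)→(4187,-27697,45804)
g: translate: b→-2575 (≡-27697 mod 8374), so (4187,-27697,45804)→(4187,-2575,396)
g: flip: (4187,-2575,396)→(396,2575,4187)
g: translate: b→199 (≡2575 mod 792), so (396,2575,4187)→(396,199,26)
g: flip: (396,199,26)→(26,-199,396)
g: translate: b→9 (≡-199 mod 52), so (26,-199,396)→(26,9,16)
g: flip: (26,9,16)→(16,-9,26)
g: reduced (well bottom): (16,-9,26) with a≤c, −a<b≤a
reduced forms (16, -9, 26) vs (16, -9, 26) ⇒ equivalent

yes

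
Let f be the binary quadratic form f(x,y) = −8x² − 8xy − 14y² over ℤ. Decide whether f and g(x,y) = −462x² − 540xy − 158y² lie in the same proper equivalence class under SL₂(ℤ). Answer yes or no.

D₁ = -384, D₂ = -384
f is negative-definite; reduce −f:
−f: reduced (well bottom): (8,8,14) with a≤c, −a<b≤a
flip sign back: reduced form of f is (-8,-8,-14)
g is negative-definite; reduce −g:
−g: translate: b→-384 (≡540 mod 924), so (462,540,158)→(462,-384,80)
−g: flip: (462,-384,80)→(80,384,462)
−g: translate: b→64 (≡384 mod 160), so (80,384,462)→(80,64,14)
−g: flip: (80,64,14)→(14,-64,80)
−g: translate: b→-8 (≡-64 mod 28), so (14,-64,80)→(14,-8,8)
−g: flip: (14,-8,8)→(8,8,14)
−g: reduced (well bottom): (8,8,14) with a≤c, −a<b≤a
flip sign back: reduced form of g is (-8,-8,-14)
reduced forms (-8, -8, -14) vs (-8, -8, -14) ⇒ equivalent

yes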